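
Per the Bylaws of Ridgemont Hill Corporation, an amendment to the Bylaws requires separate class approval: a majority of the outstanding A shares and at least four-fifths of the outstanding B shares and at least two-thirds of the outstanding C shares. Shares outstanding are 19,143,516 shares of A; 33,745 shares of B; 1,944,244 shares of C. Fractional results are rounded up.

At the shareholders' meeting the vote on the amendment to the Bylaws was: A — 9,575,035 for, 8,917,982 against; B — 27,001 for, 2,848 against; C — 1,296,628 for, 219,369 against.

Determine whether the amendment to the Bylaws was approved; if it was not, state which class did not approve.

Approved — every class gave the required vote.

A: a majority of 19143516 is 9571759; 9,571,759 required, 9,575,035 in favor — approved.
B: 4/5 of 33745 = 26996; 26,996 required, 27,001 in favor — approved.
C: 2/3 of 1944244 = 1296162.67, rounded up to 1296163; 1,296,163 required, 1,296,628 in favor — approved.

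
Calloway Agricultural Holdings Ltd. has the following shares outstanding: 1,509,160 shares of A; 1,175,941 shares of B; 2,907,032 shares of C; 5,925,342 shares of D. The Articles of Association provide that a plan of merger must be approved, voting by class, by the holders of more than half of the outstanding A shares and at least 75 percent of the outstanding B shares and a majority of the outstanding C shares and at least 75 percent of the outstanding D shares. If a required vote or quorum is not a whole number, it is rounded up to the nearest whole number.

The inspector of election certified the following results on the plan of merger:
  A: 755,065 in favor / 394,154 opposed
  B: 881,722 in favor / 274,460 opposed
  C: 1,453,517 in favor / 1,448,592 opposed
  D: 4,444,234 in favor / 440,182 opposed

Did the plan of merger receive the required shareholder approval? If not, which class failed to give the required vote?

A: a majority of 1509160 is 754581; 754,581 required, 755,065 in favor — approved.
B: 3/4 of 1175941 = 881955.75, rounded up to 881956; 881,956 required, 881,722 in favor — not approved.
C: a majority of 2907032 is 1453517; 1,453,517 required, 1,453,517 in favor — approved.
D: 3/4 of 5925342 = 4444006.50, rounded up to 4444007; 4,444,007 required, 4,444,234 in favor — approved.

Not approved — the B shares did not give the required vote.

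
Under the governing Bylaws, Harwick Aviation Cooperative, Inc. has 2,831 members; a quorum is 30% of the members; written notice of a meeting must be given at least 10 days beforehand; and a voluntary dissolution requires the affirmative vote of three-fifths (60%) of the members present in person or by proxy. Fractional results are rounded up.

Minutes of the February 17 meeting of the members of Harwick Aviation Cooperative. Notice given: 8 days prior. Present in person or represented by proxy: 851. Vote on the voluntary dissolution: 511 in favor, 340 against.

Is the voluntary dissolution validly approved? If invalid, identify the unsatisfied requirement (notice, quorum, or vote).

Notice: 8 days given; 10 required. Not satisfied.
Quorum: 30% of 2,831 = 849.30, rounded up to 850; 851 present. Satisfied.
Vote: requires three-fifths of those present (851); 3/5 of 851 = 510.60, rounded up to 511, so 511 needed; 511 in favor. Satisfied.

Invalid — notice requirement not satisfied.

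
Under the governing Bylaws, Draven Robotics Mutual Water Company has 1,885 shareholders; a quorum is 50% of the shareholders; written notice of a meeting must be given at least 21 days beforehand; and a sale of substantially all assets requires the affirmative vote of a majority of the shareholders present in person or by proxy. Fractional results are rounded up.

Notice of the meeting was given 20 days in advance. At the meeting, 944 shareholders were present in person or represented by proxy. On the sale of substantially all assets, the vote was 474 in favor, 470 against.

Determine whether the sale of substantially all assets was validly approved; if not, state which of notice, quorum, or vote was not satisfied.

Notice: 20 days given; 21 required. Not satisfied.
Quorum: 50% of 1,885 = 942.50, rounded up to 943; 944 present. Satisfied.
Vote: requires a majority of those present (944); a majority of 944 is 473, so 473 needed; 474 in favor. Satisfied.

Invalid — notice requirement not satisfied.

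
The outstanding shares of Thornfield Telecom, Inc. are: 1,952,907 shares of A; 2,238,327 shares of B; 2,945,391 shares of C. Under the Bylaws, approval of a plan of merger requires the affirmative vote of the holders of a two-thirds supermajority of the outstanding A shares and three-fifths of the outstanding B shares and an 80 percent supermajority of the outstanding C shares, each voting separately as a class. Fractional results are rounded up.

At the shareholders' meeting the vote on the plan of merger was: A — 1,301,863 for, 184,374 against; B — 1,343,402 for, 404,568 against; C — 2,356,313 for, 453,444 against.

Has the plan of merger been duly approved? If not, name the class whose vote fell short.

A: 2/3 of 1952907 = 1301938; 1,301,938 required, 1,301,863 in favor — not approved.
B: 3/5 of 2238327 = 1342996.20, rounded up to 1342997; 1,342,997 required, 1,343,402 in favor — approved.
C: 4/5 of 2945391 = 2356312.80, rounded up to 2356313; 2,356,313 required, 2,356,313 in favor — approved.

Not approved — the A shares did not give the required vote.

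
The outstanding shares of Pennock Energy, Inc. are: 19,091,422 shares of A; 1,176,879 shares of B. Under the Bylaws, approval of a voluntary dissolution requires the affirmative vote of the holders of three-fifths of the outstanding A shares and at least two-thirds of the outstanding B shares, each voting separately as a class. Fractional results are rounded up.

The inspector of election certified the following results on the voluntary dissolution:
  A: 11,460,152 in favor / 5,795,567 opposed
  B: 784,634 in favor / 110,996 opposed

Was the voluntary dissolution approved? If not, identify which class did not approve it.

Approved — every class gave the required vote.

A: 3/5 of 19091422 = 11454853.20, rounded up to 11454854; 11,454,854 required, 11,460,152 in favor — approved.
B: 2/3 of 1176879 = 784586; 784,586 required, 784,634 in favor — approved.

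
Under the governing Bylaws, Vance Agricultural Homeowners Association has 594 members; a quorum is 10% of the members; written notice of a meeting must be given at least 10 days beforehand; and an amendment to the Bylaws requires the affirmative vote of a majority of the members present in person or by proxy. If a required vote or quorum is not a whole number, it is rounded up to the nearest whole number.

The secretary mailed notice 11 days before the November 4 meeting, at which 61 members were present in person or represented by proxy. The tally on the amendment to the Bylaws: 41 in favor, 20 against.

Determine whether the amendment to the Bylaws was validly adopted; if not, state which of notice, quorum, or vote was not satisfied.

Notice: 11 days given; 10 required. Satisfied.
Quorum: 10% of 594 = 59.40, rounded up to 60; 61 present. Satisfied.
Vote: requires a majority of those present (61); a majority of 61 is 31, so 31 needed; 41 in favor. Satisfied.

Valid — all requirements satisfied.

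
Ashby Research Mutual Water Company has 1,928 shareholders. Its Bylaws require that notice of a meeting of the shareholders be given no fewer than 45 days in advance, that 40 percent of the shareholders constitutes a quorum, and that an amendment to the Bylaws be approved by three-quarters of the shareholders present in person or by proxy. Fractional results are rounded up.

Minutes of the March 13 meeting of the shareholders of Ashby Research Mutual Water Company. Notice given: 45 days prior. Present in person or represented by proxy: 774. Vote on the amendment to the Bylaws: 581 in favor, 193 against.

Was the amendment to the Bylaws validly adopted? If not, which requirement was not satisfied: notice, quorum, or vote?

Valid — all requirements satisfied.

Notice: 45 days given; 45 required. Satisfied.
Quorum: 40% of 1,928 = 771.20, rounded up to 772; 774 present. Satisfied.
Vote: requires three-fourths of those present (774); 3/4 of 774 = 580.50, rounded up to 581, so 581 needed; 581 in favor. Satisfied.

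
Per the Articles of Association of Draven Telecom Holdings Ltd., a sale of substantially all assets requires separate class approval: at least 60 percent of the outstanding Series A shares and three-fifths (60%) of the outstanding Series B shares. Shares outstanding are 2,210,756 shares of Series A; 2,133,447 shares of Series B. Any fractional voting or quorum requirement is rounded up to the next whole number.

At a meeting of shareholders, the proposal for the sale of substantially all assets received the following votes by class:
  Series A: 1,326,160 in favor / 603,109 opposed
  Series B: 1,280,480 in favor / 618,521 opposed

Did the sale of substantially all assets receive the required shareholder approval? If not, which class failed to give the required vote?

Not approved — the Series A shares did not give the required vote.

Series A: 3/5 of 2210756 = 1326453.60, rounded up to 1326454; 1,326,454 required, 1,326,160 in favor — not approved.
Series B: 3/5 of 2133447 = 1280068.20, rounded up to 1280069; 1,280,069 required, 1,280,480 in favor — approved.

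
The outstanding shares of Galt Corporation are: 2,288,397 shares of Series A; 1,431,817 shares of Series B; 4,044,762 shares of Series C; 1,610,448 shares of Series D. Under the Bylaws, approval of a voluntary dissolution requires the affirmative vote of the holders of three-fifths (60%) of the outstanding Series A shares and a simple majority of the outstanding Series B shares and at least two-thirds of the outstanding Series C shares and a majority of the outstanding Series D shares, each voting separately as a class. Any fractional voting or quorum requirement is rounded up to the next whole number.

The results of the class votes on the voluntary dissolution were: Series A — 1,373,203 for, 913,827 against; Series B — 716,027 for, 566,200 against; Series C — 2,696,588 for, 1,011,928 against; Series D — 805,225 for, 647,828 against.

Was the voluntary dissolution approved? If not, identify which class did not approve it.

Series A: 3/5 of 2288397 = 1373038.20, rounded up to 1373039; 1,373,039 required, 1,373,203 in favor — approved.
Series B: a majority of 1431817 is 715909; 715,909 required, 716,027 in favor — approved.
Series C: 2/3 of 4044762 = 2696508; 2,696,508 required, 2,696,588 in favor — approved.
Series D: a majority of 1610448 is 805225; 805,225 required, 805,225 in favor — approved.

Approved — every class gave the required vote.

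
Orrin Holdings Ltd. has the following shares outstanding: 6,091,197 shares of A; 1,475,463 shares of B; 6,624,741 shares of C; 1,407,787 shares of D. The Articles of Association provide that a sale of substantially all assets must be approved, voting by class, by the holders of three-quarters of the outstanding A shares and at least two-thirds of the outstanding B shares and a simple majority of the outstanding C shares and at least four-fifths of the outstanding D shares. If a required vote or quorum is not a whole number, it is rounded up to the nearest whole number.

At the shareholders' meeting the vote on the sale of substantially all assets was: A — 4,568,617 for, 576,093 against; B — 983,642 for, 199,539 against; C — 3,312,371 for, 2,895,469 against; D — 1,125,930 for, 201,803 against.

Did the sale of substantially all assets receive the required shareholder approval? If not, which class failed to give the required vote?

Not approved — the D shares did not give the required vote.

A: 3/4 of 6091197 = 4568397.75, rounded up to 4568398; 4,568,398 required, 4,568,617 in favor — approved.
B: 2/3 of 1475463 = 983642; 983,642 required, 983,642 in favor — approved.
C: a majority of 6624741 is 3312371; 3,312,371 required, 3,312,371 in favor — approved.
D: 4/5 of 1407787 = 1126229.60, rounded up to 1126230; 1,126,230 required, 1,125,930 in favor — not approved.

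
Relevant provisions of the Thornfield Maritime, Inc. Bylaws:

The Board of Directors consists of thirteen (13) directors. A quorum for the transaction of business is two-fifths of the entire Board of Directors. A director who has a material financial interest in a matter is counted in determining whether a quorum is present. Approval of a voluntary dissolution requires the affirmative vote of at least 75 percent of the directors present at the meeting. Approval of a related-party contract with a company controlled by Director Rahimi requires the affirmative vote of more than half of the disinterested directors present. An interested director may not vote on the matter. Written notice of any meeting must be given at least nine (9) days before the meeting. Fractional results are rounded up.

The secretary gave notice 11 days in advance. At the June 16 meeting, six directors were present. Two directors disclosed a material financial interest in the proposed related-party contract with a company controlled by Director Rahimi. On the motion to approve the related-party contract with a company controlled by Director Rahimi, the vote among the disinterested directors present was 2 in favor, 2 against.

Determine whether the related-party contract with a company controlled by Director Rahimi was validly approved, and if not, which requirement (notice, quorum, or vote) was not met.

Notice: 11 days given; 9 required (11 ≥ 9). Satisfied.
Quorum: 6 present (interested directors count toward quorum); quorum is 6. Satisfied.
Vote: the related-party contract with a company controlled by Director Rahimi requires a majority of the disinterested directors present (6 − 2 = 4). A majority of 4 is 3, so 3 affirmative votes are needed; 2 voted in favor. Not satisfied.

Invalid — vote requirement not satisfied.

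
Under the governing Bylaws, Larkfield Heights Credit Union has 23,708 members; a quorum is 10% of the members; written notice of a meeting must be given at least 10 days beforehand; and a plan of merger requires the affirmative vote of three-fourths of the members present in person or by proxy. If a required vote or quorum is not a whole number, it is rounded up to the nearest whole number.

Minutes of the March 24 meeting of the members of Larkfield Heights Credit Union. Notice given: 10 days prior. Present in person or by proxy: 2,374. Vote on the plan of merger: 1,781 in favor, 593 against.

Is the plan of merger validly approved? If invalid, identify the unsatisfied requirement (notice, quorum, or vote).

Valid — all requirements satisfied.

Notice: 10 days given; 10 required. Satisfied.
Quorum: 10% of 23,708 = 2,370.80, rounded up to 2,371; 2,374 present. Satisfied.
Vote: requires three-fourths of those present (2,374); 3/4 of 2374 = 1780.50, rounded up to 1781, so 1,781 needed; 1,781 in favor. Satisfied.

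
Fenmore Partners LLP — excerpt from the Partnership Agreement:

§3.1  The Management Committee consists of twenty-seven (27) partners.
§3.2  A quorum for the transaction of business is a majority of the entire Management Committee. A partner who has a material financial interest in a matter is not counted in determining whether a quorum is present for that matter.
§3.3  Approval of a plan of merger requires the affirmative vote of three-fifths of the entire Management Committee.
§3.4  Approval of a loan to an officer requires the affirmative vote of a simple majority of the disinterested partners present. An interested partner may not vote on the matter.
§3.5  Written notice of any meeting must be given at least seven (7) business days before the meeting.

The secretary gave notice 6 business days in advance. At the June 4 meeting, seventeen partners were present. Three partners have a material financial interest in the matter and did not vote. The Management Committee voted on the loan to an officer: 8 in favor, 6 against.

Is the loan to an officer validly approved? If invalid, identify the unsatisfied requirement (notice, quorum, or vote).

Notice: 6 business days given; 7 required (6 < 7). Not satisfied.
Quorum: 17 present, but the 3 interested partners do not count, leaving 14. Quorum is 14. Satisfied.
Vote: the loan to an officer requires a majority of the disinterested partners present (17 − 3 = 14). A majority of 14 is 8, so 8 affirmative votes are needed; 8 voted in favor. Satisfied.

Invalid — notice requirement not satisfied.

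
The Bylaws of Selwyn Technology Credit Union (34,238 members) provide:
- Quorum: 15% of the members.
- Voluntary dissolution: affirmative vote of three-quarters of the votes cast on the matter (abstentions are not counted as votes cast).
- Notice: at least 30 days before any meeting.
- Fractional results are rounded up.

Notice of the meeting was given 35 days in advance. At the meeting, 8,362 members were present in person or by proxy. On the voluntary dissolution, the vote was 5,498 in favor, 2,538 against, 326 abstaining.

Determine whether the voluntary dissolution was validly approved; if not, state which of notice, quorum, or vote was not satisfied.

Invalid — vote requirement not satisfied.

Notice: 35 days given; 30 required. Satisfied.
Quorum: 15% of 34,238 = 5,135.70, rounded up to 5,136; 8,362 present. Satisfied.
Vote: requires three-fourths of the votes cast (8,362 − 326 abstaining = 8,036); 3/4 of 8036 = 6027, so 6,027 needed; 5,498 in favor. Not satisfied.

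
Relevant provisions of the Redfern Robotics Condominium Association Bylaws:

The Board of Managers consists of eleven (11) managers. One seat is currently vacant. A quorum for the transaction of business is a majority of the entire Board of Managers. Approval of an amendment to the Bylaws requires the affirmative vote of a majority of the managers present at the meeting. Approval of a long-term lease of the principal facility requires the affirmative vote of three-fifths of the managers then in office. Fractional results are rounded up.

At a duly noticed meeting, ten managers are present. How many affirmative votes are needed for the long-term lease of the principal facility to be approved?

6

The long-term lease of the principal facility requires three-fifths of the managers then in office (10).
3/5 of 10 = 6.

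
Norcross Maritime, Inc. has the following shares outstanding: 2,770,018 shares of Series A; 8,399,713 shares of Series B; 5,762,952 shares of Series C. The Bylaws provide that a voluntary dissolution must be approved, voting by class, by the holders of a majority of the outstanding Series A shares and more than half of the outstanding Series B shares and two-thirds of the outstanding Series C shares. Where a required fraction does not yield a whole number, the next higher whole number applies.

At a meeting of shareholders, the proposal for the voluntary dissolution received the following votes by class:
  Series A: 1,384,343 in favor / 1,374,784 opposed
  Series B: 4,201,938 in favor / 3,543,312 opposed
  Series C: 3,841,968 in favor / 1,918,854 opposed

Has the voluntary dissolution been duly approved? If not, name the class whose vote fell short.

Not approved — the Series A shares did not give the required vote.

Series A: a majority of 2770018 is 1385010; 1,385,010 required, 1,384,343 in favor — not approved.
Series B: a majority of 8399713 is 4199857; 4,199,857 required, 4,201,938 in favor — approved.
Series C: 2/3 of 5762952 = 3841968; 3,841,968 required, 3,841,968 in favor — approved.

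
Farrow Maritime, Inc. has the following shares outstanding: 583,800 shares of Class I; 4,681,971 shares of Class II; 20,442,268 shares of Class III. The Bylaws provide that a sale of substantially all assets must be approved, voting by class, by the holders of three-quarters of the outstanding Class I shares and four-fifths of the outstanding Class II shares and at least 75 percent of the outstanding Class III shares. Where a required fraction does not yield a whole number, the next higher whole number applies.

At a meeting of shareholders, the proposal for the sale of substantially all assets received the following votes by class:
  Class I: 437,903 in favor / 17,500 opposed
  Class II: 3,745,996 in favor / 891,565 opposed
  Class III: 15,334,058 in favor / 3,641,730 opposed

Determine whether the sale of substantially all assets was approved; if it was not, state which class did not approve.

Approved — every class gave the required vote.

Class I: 3/4 of 583800 = 437850; 437,850 required, 437,903 in favor — approved.
Class II: 4/5 of 4681971 = 3745576.80, rounded up to 3745577; 3,745,577 required, 3,745,996 in favor — approved.
Class III: 3/4 of 20442268 = 15331701; 15,331,701 required, 15,334,058 in favor — approved.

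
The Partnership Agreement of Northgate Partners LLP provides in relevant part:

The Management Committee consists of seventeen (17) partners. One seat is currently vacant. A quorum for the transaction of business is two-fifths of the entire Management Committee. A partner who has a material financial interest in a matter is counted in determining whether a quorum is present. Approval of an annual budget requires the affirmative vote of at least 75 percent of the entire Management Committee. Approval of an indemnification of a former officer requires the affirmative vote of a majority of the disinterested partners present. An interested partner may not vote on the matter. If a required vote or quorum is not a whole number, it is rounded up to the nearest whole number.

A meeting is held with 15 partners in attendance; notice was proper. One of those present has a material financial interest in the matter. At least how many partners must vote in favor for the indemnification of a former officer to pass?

8

The indemnification of a former officer requires a majority of the disinterested partners present (15 − 1 = 14).
A majority of 14 is 8.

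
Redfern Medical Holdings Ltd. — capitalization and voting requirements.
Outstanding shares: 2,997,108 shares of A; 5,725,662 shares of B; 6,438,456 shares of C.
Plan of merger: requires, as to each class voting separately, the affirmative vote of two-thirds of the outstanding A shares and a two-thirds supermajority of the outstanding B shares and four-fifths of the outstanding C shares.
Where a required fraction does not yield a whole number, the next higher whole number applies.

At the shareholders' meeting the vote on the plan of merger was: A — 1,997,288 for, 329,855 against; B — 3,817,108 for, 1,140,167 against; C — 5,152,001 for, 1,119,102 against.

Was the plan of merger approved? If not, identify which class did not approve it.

A: 2/3 of 2997108 = 1998072; 1,998,072 required, 1,997,288 in favor — not approved.
B: 2/3 of 5725662 = 3817108; 3,817,108 required, 3,817,108 in favor — approved.
C: 4/5 of 6438456 = 5150764.80, rounded up to 5150765; 5,150,765 required, 5,152,001 in favor — approved.

Not approved — the A shares did not give the required vote.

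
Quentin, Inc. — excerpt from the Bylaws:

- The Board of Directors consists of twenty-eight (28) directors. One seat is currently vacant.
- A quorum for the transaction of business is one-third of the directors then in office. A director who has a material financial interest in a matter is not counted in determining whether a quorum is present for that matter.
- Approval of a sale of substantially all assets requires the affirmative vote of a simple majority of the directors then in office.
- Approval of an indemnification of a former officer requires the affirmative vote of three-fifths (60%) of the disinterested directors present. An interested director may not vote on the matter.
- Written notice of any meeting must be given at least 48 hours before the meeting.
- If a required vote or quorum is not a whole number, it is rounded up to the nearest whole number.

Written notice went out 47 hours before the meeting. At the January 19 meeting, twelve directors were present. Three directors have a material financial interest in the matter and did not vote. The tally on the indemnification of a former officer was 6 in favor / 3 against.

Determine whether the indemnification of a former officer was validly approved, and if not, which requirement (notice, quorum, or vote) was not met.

Invalid — notice requirement not satisfied.

Notice: 47 hours given; 48 required (47 < 48). Not satisfied.
Quorum: 12 present, but the 3 interested directors do not count, leaving 9. Quorum is 9. Satisfied.
Vote: the indemnification of a former officer requires three-fifths of the disinterested directors present (12 − 3 = 9). 3/5 of 9 = 5.40, rounded up to 6, so 6 affirmative votes are needed; 6 voted in favor. Satisfied.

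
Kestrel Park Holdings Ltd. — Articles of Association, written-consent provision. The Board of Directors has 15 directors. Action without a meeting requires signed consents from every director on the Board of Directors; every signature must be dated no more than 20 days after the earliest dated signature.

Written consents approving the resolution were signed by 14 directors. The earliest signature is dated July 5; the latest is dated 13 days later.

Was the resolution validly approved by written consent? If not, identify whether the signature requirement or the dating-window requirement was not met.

Not effective — insufficient signatures.

Signatures required: every one of 15 — unanimous means all 15, so 15 needed; 14 signed. Insufficient.
Dating window: the latest signature is 13 days after the earliest; the limit is 20 days. Within the window.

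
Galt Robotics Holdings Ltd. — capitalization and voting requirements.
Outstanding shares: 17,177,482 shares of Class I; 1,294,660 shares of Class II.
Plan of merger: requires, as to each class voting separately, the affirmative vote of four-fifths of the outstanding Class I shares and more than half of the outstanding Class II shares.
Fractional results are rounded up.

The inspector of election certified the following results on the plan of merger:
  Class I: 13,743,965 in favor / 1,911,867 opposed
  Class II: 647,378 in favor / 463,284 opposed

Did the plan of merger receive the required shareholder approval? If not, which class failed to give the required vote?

Class I: 4/5 of 17177482 = 13741985.60, rounded up to 13741986; 13,741,986 required, 13,743,965 in favor — approved.
Class II: a majority of 1294660 is 647331; 647,331 required, 647,378 in favor — approved.

Approved — every class gave the required vote.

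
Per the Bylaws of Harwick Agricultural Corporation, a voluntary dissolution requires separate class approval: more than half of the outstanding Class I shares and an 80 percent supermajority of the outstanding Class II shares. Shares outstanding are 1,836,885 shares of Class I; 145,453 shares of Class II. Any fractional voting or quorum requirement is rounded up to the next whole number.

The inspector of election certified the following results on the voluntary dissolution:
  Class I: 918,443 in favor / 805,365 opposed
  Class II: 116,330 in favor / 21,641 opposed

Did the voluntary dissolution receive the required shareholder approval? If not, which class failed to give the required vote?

Class I: a majority of 1836885 is 918443; 918,443 required, 918,443 in favor — approved.
Class II: 4/5 of 145453 = 116362.40, rounded up to 116363; 116,363 required, 116,330 in favor — not approved.

Not approved — the Class II shares did not give the required vote.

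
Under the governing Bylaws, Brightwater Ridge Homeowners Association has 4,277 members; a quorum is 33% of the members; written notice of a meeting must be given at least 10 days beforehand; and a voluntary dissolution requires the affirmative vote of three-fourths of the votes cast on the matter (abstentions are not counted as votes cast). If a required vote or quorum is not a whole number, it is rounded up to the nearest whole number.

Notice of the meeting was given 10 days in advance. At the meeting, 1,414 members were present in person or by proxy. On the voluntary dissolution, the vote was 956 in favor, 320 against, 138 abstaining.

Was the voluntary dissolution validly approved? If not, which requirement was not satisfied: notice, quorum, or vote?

Notice: 10 days given; 10 required. Satisfied.
Quorum: 33% of 4,277 = 1,411.41, rounded up to 1,412; 1,414 present. Satisfied.
Vote: requires three-fourths of the votes cast (1,414 − 138 abstaining = 1,276); 3/4 of 1276 = 957, so 957 needed; 956 in favor. Not satisfied.

Invalid — vote requirement not satisfied.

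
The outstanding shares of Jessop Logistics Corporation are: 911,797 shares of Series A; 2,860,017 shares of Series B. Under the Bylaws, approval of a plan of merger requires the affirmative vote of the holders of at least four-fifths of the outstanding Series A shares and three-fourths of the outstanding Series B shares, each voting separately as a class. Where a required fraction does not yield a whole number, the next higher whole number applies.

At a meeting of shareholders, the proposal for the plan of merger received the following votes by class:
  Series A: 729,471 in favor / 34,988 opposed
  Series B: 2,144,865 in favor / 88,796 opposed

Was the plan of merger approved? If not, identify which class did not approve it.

Series A: 4/5 of 911797 = 729437.60, rounded up to 729438; 729,438 required, 729,471 in favor — approved.
Series B: 3/4 of 2860017 = 2145012.75, rounded up to 2145013; 2,145,013 required, 2,144,865 in favor — not approved.

Not approved — the Series B shares did not give the required vote.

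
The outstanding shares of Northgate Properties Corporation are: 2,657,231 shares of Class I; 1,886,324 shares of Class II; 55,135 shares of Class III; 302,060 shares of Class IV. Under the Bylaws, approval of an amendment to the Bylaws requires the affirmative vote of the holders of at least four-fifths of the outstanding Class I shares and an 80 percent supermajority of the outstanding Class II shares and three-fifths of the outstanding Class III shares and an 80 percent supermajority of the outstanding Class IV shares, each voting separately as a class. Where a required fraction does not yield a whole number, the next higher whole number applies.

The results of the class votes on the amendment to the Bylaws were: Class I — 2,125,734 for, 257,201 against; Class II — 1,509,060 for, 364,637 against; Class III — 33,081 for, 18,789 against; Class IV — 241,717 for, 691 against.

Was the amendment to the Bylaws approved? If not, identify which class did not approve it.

Class I: 4/5 of 2657231 = 2125784.80, rounded up to 2125785; 2,125,785 required, 2,125,734 in favor — not approved.
Class II: 4/5 of 1886324 = 1509059.20, rounded up to 1509060; 1,509,060 required, 1,509,060 in favor — approved.
Class III: 3/5 of 55135 = 33081; 33,081 required, 33,081 in favor — approved.
Class IV: 4/5 of 302060 = 241648; 241,648 required, 241,717 in favor — approved.

Not approved — the Class I shares did not give the required vote.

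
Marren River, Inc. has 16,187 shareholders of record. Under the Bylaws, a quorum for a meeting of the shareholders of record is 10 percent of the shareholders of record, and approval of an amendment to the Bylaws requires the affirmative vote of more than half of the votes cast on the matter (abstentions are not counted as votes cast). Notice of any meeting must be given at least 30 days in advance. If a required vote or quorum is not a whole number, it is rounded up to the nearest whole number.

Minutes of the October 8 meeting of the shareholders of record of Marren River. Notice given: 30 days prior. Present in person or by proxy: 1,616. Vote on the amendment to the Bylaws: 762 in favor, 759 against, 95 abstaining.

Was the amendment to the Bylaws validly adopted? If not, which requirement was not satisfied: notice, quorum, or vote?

Notice: 30 days given; 30 required. Satisfied.
Quorum: 10% of 16,187 = 1,618.70, rounded up to 1,619; 1,616 present. Not satisfied.
Vote: requires a majority of the votes cast (1,616 − 95 abstaining = 1,521); a majority of 1521 is 761, so 761 needed; 762 in favor. Satisfied.

Invalid — quorum requirement not satisfied.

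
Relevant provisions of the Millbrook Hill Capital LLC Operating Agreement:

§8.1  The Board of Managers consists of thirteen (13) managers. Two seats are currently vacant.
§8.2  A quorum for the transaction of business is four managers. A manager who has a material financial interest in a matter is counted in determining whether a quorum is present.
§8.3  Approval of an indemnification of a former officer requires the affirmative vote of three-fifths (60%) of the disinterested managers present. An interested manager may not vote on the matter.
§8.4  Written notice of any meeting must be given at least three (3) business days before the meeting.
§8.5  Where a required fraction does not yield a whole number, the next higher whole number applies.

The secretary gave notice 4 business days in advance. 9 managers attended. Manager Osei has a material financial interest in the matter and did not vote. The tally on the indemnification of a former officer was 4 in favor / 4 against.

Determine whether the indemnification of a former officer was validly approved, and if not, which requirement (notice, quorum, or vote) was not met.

Invalid — vote requirement not satisfied.

Notice: 4 business days given; 3 required (4 ≥ 3). Satisfied.
Quorum: 9 present (interested managers count toward quorum); quorum is 4. Satisfied.
Vote: the indemnification of a former officer requires three-fifths of the disinterested managers present (9 − 1 = 8). 3/5 of 8 = 4.80, rounded up to 5, so 5 affirmative votes are needed; 4 voted in favor. Not satisfied.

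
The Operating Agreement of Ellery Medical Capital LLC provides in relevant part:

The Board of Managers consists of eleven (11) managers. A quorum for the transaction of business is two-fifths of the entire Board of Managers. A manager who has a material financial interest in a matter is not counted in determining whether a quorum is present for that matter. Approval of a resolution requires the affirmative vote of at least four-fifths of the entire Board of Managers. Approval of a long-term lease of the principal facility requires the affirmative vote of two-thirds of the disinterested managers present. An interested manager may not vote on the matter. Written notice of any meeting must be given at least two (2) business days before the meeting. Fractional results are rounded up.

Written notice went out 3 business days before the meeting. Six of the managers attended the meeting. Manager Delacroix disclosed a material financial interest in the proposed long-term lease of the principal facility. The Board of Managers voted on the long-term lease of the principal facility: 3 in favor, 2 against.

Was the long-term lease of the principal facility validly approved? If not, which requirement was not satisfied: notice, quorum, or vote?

Invalid — vote requirement not satisfied.

Notice: 3 business days given; 2 required (3 ≥ 2). Satisfied.
Quorum: 6 present, but the 1 interested manager does not count, leaving 5. Quorum is 5. Satisfied.
Vote: the long-term lease of the principal facility requires two-thirds of the disinterested managers present (6 − 1 = 5). 2/3 of 5 = 3.33, rounded up to 4, so 4 affirmative votes are needed; 3 voted in favor. Not satisfied.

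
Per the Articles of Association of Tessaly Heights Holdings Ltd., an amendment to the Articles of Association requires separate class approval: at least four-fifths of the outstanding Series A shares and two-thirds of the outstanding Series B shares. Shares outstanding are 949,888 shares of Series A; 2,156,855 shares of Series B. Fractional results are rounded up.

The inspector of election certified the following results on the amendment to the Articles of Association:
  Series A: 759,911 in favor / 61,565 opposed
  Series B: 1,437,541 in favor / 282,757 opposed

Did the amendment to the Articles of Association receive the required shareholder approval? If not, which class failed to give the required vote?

Series A: 4/5 of 949888 = 759910.40, rounded up to 759911; 759,911 required, 759,911 in favor — approved.
Series B: 2/3 of 2156855 = 1437903.33, rounded up to 1437904; 1,437,904 required, 1,437,541 in favor — not approved.

Not approved — the Series B shares did not give the required vote.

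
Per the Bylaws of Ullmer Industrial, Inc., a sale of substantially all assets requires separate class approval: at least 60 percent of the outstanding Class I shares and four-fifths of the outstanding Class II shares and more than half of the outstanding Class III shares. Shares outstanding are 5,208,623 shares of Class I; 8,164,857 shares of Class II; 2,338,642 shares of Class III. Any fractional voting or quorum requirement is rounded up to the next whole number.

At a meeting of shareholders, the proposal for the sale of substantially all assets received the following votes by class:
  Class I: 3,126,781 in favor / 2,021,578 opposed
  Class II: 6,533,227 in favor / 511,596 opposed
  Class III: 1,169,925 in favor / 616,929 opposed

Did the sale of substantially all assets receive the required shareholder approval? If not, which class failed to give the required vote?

Approved — every class gave the required vote.

Class I: 3/5 of 5208623 = 3125173.80, rounded up to 3125174; 3,125,174 required, 3,126,781 in favor — approved.
Class II: 4/5 of 8164857 = 6531885.60, rounded up to 6531886; 6,531,886 required, 6,533,227 in favor — approved.
Class III: a majority of 2338642 is 1169322; 1,169,322 required, 1,169,925 in favor — approved.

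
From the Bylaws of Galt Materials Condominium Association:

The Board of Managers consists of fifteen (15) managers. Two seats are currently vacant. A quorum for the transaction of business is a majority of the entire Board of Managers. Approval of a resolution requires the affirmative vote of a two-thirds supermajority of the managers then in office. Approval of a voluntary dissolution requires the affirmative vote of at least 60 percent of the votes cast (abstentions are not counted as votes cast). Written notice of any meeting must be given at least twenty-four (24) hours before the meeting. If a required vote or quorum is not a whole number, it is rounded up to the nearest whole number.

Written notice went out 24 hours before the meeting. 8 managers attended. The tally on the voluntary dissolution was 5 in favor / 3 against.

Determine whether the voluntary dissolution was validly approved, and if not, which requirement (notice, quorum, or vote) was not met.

Valid — all requirements satisfied.

Notice: 24 hours given; 24 required (24 ≥ 24). Satisfied.
Quorum: 8 present; quorum is 8. Satisfied.
Vote: the voluntary dissolution requires three-fifths of the votes cast (8). 3/5 of 8 = 4.80, rounded up to 5, so 5 affirmative votes are needed; 5 voted in favor. Satisfied.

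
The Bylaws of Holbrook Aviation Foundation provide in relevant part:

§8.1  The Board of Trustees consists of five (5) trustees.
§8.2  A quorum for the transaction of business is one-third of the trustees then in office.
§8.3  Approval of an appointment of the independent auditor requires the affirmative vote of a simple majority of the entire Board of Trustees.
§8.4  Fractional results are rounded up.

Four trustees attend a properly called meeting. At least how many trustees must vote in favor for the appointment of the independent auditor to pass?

The appointment of the independent auditor requires a majority of the entire Board of Trustees (5).
A majority of 5 is 3.

3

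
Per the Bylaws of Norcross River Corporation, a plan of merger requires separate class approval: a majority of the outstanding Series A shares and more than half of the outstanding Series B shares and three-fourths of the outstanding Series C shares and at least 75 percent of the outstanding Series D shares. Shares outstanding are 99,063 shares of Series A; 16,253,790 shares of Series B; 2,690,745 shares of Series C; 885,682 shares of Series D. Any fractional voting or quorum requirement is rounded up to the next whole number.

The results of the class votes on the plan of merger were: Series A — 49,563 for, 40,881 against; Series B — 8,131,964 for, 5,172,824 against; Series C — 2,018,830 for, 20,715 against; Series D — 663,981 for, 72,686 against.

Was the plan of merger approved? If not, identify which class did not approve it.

Series A: a majority of 99063 is 49532; 49,532 required, 49,563 in favor — approved.
Series B: a majority of 16253790 is 8126896; 8,126,896 required, 8,131,964 in favor — approved.
Series C: 3/4 of 2690745 = 2018058.75, rounded up to 2018059; 2,018,059 required, 2,018,830 in favor — approved.
Series D: 3/4 of 885682 = 664261.50, rounded up to 664262; 664,262 required, 663,981 in favor — not approved.

Not approved — the Series D shares did not give the required vote.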